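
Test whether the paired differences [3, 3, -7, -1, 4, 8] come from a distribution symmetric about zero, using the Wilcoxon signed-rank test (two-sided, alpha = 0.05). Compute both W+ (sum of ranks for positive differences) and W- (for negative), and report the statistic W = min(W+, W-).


Step 1: Drop any zero differences (none here) and take |d_i|.
|d| = [3, 3, 7, 1, 4, 8]
Step 2: Midrank |d_i| (ties get averaged ranks).
ranks: |3|->2.5, |3|->2.5, |7|->5, |1|->1, |4|->4, |8|->6
Step 3: Attach original signs; sum ranks with positive sign and with negative sign.
W+ = 2.5 + 2.5 + 4 + 6 = 15
W- = 5 + 1 = 6
(Check: W+ + W- = 21 should equal n(n+1)/2 = 21.)
Step 4: Test statistic W = min(W+, W-) = 6.
Step 5: Ties in |d|, so use the tie-corrected normal approximation.
        E[W] = n(n+1)/4 = 6*7/4 = 10.5.
        Tie groups: |d|=3 (t=2); sum(t^3 - t) = 6.
        Var[W] = n(n+1)(2n+1)/24 - sum(t^3-t)/48 = 546/24 - 6/48 = 22.625.
        z = (W - E[W]) / sqrt(Var[W]) = (6 - 10.5) / 4.7566 = -0.9461.
        Two-sided p = 2*Phi(z) = 0.344118.
Step 6: alpha = 0.05. fail to reject H0.

W+ = 15, W- = 6, W = min = 6, p = 0.344118, fail to reject H0.


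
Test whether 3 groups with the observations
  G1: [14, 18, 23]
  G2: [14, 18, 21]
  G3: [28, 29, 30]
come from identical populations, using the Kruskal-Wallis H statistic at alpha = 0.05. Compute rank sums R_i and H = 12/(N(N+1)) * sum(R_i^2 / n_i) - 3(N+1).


Step 1: Combine all N = 9 observations and assign midranks.
sorted (value, group, rank): (14,G1,1.5), (14,G2,1.5), (18,G1,3.5), (18,G2,3.5), (21,G2,5), (23,G1,6), (28,G3,7), (29,G3,8), (30,G3,9)
Step 2: Sum ranks within each group.
R_1 = 11 (n_1 = 3)
R_2 = 10 (n_2 = 3)
R_3 = 24 (n_3 = 3)
Step 3: H = 12/(N(N+1)) * sum(R_i^2/n_i) - 3(N+1)
     = 12/(9*10) * (11^2/3 + 10^2/3 + 24^2/3) - 3*10
     = 0.133333 * 265.667 - 30
     = 5.422222.
Step 4: Ties present; correction factor C = 1 - 12/(9^3 - 9) = 0.983333. Corrected H = 5.422222 / 0.983333 = 5.514124.
Step 5: Under H0, H ~ chi^2(2); p-value = 0.063478.
Step 6: alpha = 0.05. fail to reject H0.

H = 5.5141, df = 2, p = 0.063478, fail to reject H0.


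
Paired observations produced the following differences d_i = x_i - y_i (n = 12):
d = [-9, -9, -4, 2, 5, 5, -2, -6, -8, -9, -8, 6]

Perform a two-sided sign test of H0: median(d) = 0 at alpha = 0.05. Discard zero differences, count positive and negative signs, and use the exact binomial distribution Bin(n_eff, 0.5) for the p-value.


Step 1: Discard zero differences. Original n = 12; n_eff = number of nonzero differences = 12.
Nonzero differences (with sign): -9, -9, -4, +2, +5, +5, -2, -6, -8, -9, -8, +6
Step 2: Count signs: positive = 4, negative = 8.
Step 3: Under H0: P(positive) = 0.5, so the number of positives S ~ Bin(12, 0.5).
Step 4: Two-sided exact p-value = sum of Bin(12,0.5) probabilities at or below the observed probability = 0.387695.
Step 5: alpha = 0.05. fail to reject H0.

n_eff = 12, pos = 4, neg = 8, p = 0.387695, fail to reject H0.


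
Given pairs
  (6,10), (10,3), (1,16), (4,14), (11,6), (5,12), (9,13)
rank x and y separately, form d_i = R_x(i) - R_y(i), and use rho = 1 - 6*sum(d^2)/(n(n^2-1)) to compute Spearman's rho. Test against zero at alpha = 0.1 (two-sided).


Step 1: Rank x and y separately (midranks; no ties here).
rank(x): 6->4, 10->6, 1->1, 4->2, 11->7, 5->3, 9->5
rank(y): 10->3, 3->1, 16->7, 14->6, 6->2, 12->4, 13->5
Step 2: d_i = R_x(i) - R_y(i); compute d_i^2.
  (4-3)^2=1, (6-1)^2=25, (1-7)^2=36, (2-6)^2=16, (7-2)^2=25, (3-4)^2=1, (5-5)^2=0
sum(d^2) = 104.
Step 3: rho = 1 - 6*104 / (7*(7^2 - 1)) = 1 - 624/336 = -0.857143.
Step 4: Under H0, t = rho * sqrt((n-2)/(1-rho^2)) = -3.7210 ~ t(5).
Step 5: Two-sided p-value from the t-distribution with 5 df = 0.013697.
Step 6: alpha = 0.1. reject H0.

rho = -0.8571, p = 0.013697, reject H0 at alpha = 0.1.


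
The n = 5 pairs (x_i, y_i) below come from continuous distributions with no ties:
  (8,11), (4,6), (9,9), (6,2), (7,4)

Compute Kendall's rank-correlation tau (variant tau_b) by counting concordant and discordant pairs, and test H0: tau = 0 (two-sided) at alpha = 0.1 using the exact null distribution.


Step 1: Enumerate the 10 unordered pairs (i,j) with i<j and classify each by sign(x_j-x_i) * sign(y_j-y_i).
  (1,2):dx=-4,dy=-5->C; (1,3):dx=+1,dy=-2->D; (1,4):dx=-2,dy=-9->C; (1,5):dx=-1,dy=-7->C
  (2,3):dx=+5,dy=+3->C; (2,4):dx=+2,dy=-4->D; (2,5):dx=+3,dy=-2->D; (3,4):dx=-3,dy=-7->C
  (3,5):dx=-2,dy=-5->C; (4,5):dx=+1,dy=+2->C
Step 2: C = 7, D = 3, total pairs = 10.
Step 3: tau = (C - D)/(n(n-1)/2) = (7 - 3)/10 = 0.400000.
Step 4: Exact two-sided p-value (enumerate n! = 120 permutations of y under H0): p = 0.483333.
Step 5: alpha = 0.1. fail to reject H0.

tau_b = 0.4000 (C=7, D=3), p = 0.483333, fail to reject H0.


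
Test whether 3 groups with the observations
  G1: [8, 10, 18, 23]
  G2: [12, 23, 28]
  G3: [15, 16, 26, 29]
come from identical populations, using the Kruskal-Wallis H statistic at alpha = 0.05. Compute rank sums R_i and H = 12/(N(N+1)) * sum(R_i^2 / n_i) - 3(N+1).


Step 1: Combine all N = 11 observations and assign midranks.
sorted (value, group, rank): (8,G1,1), (10,G1,2), (12,G2,3), (15,G3,4), (16,G3,5), (18,G1,6), (23,G1,7.5), (23,G2,7.5), (26,G3,9), (28,G2,10), (29,G3,11)
Step 2: Sum ranks within each group.
R_1 = 16.5 (n_1 = 4)
R_2 = 20.5 (n_2 = 3)
R_3 = 29 (n_3 = 4)
Step 3: H = 12/(N(N+1)) * sum(R_i^2/n_i) - 3(N+1)
     = 12/(11*12) * (16.5^2/4 + 20.5^2/3 + 29^2/4) - 3*12
     = 0.090909 * 418.396 - 36
     = 2.035985.
Step 4: Ties present; correction factor C = 1 - 6/(11^3 - 11) = 0.995455. Corrected H = 2.035985 / 0.995455 = 2.045282.
Step 5: Under H0, H ~ chi^2(2); p-value = 0.359644.
Step 6: alpha = 0.05. fail to reject H0.

H = 2.0453, df = 2, p = 0.359644, fail to reject H0.


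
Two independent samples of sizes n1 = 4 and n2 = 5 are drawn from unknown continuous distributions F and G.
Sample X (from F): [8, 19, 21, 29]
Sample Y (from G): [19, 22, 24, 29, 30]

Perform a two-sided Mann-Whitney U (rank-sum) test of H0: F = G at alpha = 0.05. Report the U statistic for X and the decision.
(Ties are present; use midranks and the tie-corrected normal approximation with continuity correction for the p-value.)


Step 1: Combine and sort all 9 observations; assign midranks.
sorted (value, group): (8,X), (19,X), (19,Y), (21,X), (22,Y), (24,Y), (29,X), (29,Y), (30,Y)
ranks: 8->1, 19->2.5, 19->2.5, 21->4, 22->5, 24->6, 29->7.5, 29->7.5, 30->9
Step 2: Rank sum for X: R1 = 1 + 2.5 + 4 + 7.5 = 15.
Step 3: U_X = R1 - n1(n1+1)/2 = 15 - 4*5/2 = 15 - 10 = 5.
       U_Y = n1*n2 - U_X = 20 - 5 = 15.
Step 4: Ties are present, so use the tie-corrected normal approximation (with continuity correction) for the p-value.
Step 5: p-value = 0.266322; compare to alpha = 0.05. fail to reject H0.

U_X = 5, p = 0.266322, fail to reject H0 at alpha = 0.05.


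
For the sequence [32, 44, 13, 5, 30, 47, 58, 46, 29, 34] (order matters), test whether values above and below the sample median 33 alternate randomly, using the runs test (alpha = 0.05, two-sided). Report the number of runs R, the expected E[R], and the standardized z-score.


Step 1: Compute median = 33; label A = above, B = below.
Labels in order: BABBBAAABA  (n_A = 5, n_B = 5)
Step 2: Count runs R = 6.
Step 3: Under H0 (random ordering), E[R] = 2*n_A*n_B/(n_A+n_B) + 1 = 2*5*5/10 + 1 = 6.0000.
        Var[R] = 2*n_A*n_B*(2*n_A*n_B - n_A - n_B) / ((n_A+n_B)^2 * (n_A+n_B-1)) = 2000/900 = 2.2222.
        SD[R] = 1.4907.
Step 4: R = E[R], so z = 0 with no continuity correction.
Step 5: Two-sided p-value via normal approximation = 2*(1 - Phi(|z|)) = 1.000000.
Step 6: alpha = 0.05. fail to reject H0.

R = 6, z = 0.0000, p = 1.000000, fail to reject H0.


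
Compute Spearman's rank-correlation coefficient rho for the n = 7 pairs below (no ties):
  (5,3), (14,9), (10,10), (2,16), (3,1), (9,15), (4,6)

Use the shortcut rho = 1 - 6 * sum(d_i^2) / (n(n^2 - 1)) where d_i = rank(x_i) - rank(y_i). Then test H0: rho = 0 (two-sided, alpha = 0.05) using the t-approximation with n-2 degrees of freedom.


Step 1: Rank x and y separately (midranks; no ties here).
rank(x): 5->4, 14->7, 10->6, 2->1, 3->2, 9->5, 4->3
rank(y): 3->2, 9->4, 10->5, 16->7, 1->1, 15->6, 6->3
Step 2: d_i = R_x(i) - R_y(i); compute d_i^2.
  (4-2)^2=4, (7-4)^2=9, (6-5)^2=1, (1-7)^2=36, (2-1)^2=1, (5-6)^2=1, (3-3)^2=0
sum(d^2) = 52.
Step 3: rho = 1 - 6*52 / (7*(7^2 - 1)) = 1 - 312/336 = 0.071429.
Step 4: Under H0, t = rho * sqrt((n-2)/(1-rho^2)) = 0.1601 ~ t(5).
Step 5: Two-sided p-value from the t-distribution with 5 df = 0.879048.
Step 6: alpha = 0.05. fail to reject H0.

rho = 0.0714, p = 0.879048, fail to reject H0 at alpha = 0.05.


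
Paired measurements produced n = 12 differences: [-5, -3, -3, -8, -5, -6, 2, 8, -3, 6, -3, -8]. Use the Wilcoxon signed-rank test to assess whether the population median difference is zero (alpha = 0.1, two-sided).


Step 1: Drop any zero differences (none here) and take |d_i|.
|d| = [5, 3, 3, 8, 5, 6, 2, 8, 3, 6, 3, 8]
Step 2: Midrank |d_i| (ties get averaged ranks).
ranks: |5|->6.5, |3|->3.5, |3|->3.5, |8|->11, |5|->6.5, |6|->8.5, |2|->1, |8|->11, |3|->3.5, |6|->8.5, |3|->3.5, |8|->11
Step 3: Attach original signs; sum ranks with positive sign and with negative sign.
W+ = 1 + 11 + 8.5 = 20.5
W- = 6.5 + 3.5 + 3.5 + 11 + 6.5 + 8.5 + 3.5 + 3.5 + 11 = 57.5
(Check: W+ + W- = 78 should equal n(n+1)/2 = 78.)
Step 4: Test statistic W = min(W+, W-) = 20.5.
Step 5: Ties in |d|, so use the tie-corrected normal approximation.
        E[W] = n(n+1)/4 = 12*13/4 = 39.
        Tie groups: |d|=3 (t=4), |d|=5 (t=2), |d|=6 (t=2), |d|=8 (t=3); sum(t^3 - t) = 96.
        Var[W] = n(n+1)(2n+1)/24 - sum(t^3-t)/48 = 3900/24 - 96/48 = 160.5.
        z = (W - E[W]) / sqrt(Var[W]) = (20.5 - 39) / 12.6689 = -1.4603.
        Two-sided p = 2*Phi(z) = 0.144215.
Step 6: alpha = 0.1. fail to reject H0.

W+ = 20.5, W- = 57.5, W = min = 20.5, p = 0.144215, fail to reject H0.


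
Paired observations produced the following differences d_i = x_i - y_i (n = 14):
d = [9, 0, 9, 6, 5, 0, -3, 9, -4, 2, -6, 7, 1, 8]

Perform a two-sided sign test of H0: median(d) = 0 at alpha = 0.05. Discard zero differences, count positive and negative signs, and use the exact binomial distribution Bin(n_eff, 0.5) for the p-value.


Step 1: Discard zero differences. Original n = 14; n_eff = number of nonzero differences = 12.
Nonzero differences (with sign): +9, +9, +6, +5, -3, +9, -4, +2, -6, +7, +1, +8
Step 2: Count signs: positive = 9, negative = 3.
Step 3: Under H0: P(positive) = 0.5, so the number of positives S ~ Bin(12, 0.5).
Step 4: Two-sided exact p-value = sum of Bin(12,0.5) probabilities at or below the observed probability = 0.145996.
Step 5: alpha = 0.05. fail to reject H0.

n_eff = 12, pos = 9, neg = 3, p = 0.145996, fail to reject H0.


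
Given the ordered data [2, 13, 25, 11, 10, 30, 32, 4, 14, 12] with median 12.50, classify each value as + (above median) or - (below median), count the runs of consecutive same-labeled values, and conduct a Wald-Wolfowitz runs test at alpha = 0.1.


Step 1: Compute median = 12.50; label A = above, B = below.
Labels in order: BAABBAABAB  (n_A = 5, n_B = 5)
Step 2: Count runs R = 7.
Step 3: Under H0 (random ordering), E[R] = 2*n_A*n_B/(n_A+n_B) + 1 = 2*5*5/10 + 1 = 6.0000.
        Var[R] = 2*n_A*n_B*(2*n_A*n_B - n_A - n_B) / ((n_A+n_B)^2 * (n_A+n_B-1)) = 2000/900 = 2.2222.
        SD[R] = 1.4907.
Step 4: Continuity-corrected z = (R - 0.5 - E[R]) / SD[R] = (7 - 0.5 - 6.0000) / 1.4907 = 0.3354.
Step 5: Two-sided p-value via normal approximation = 2*(1 - Phi(|z|)) = 0.737316.
Step 6: alpha = 0.1. fail to reject H0.

R = 7, z = 0.3354, p = 0.737316, fail to reject H0.


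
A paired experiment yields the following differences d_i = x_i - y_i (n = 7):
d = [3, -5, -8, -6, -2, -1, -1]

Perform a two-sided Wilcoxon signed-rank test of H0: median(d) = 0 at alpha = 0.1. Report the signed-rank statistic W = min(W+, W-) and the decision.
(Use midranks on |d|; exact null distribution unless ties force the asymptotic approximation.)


Step 1: Drop any zero differences (none here) and take |d_i|.
|d| = [3, 5, 8, 6, 2, 1, 1]
Step 2: Midrank |d_i| (ties get averaged ranks).
ranks: |3|->4, |5|->5, |8|->7, |6|->6, |2|->3, |1|->1.5, |1|->1.5
Step 3: Attach original signs; sum ranks with positive sign and with negative sign.
W+ = 4 = 4
W- = 5 + 7 + 6 + 3 + 1.5 + 1.5 = 24
(Check: W+ + W- = 28 should equal n(n+1)/2 = 28.)
Step 4: Test statistic W = min(W+, W-) = 4.
Step 5: Ties in |d|, so use the tie-corrected normal approximation.
        E[W] = n(n+1)/4 = 7*8/4 = 14.
        Tie groups: |d|=1 (t=2); sum(t^3 - t) = 6.
        Var[W] = n(n+1)(2n+1)/24 - sum(t^3-t)/48 = 840/24 - 6/48 = 34.875.
        z = (W - E[W]) / sqrt(Var[W]) = (4 - 14) / 5.9055 = -1.6933.
        Two-sided p = 2*Phi(z) = 0.090392.
Step 6: alpha = 0.1. reject H0.

W+ = 4, W- = 24, W = min = 4, p = 0.090392, reject H0.


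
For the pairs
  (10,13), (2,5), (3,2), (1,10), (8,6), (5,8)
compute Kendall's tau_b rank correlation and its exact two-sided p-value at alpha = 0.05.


Step 1: Enumerate the 15 unordered pairs (i,j) with i<j and classify each by sign(x_j-x_i) * sign(y_j-y_i).
  (1,2):dx=-8,dy=-8->C; (1,3):dx=-7,dy=-11->C; (1,4):dx=-9,dy=-3->C; (1,5):dx=-2,dy=-7->C
  (1,6):dx=-5,dy=-5->C; (2,3):dx=+1,dy=-3->D; (2,4):dx=-1,dy=+5->D; (2,5):dx=+6,dy=+1->C
  (2,6):dx=+3,dy=+3->C; (3,4):dx=-2,dy=+8->D; (3,5):dx=+5,dy=+4->C; (3,6):dx=+2,dy=+6->C
  (4,5):dx=+7,dy=-4->D; (4,6):dx=+4,dy=-2->D; (5,6):dx=-3,dy=+2->D
Step 2: C = 9, D = 6, total pairs = 15.
Step 3: tau = (C - D)/(n(n-1)/2) = (9 - 6)/15 = 0.200000.
Step 4: Exact two-sided p-value (enumerate n! = 720 permutations of y under H0): p = 0.719444.
Step 5: alpha = 0.05. fail to reject H0.

tau_b = 0.2000 (C=9, D=6), p = 0.719444, fail to reject H0.


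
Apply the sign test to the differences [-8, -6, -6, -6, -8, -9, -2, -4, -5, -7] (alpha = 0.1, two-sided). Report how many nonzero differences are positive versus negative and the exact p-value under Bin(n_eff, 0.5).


Step 1: Discard zero differences. Original n = 10; n_eff = number of nonzero differences = 10.
Nonzero differences (with sign): -8, -6, -6, -6, -8, -9, -2, -4, -5, -7
Step 2: Count signs: positive = 0, negative = 10.
Step 3: Under H0: P(positive) = 0.5, so the number of positives S ~ Bin(10, 0.5).
Step 4: Two-sided exact p-value = sum of Bin(10,0.5) probabilities at or below the observed probability = 0.001953.
Step 5: alpha = 0.1. reject H0.

n_eff = 10, pos = 0, neg = 10, p = 0.001953, reject H0.


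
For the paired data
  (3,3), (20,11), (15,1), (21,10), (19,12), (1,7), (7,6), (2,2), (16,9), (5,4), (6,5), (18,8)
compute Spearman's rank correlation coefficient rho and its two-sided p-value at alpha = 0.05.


Step 1: Rank x and y separately (midranks; no ties here).
rank(x): 3->3, 20->11, 15->7, 21->12, 19->10, 1->1, 7->6, 2->2, 16->8, 5->4, 6->5, 18->9
rank(y): 3->3, 11->11, 1->1, 10->10, 12->12, 7->7, 6->6, 2->2, 9->9, 4->4, 5->5, 8->8
Step 2: d_i = R_x(i) - R_y(i); compute d_i^2.
  (3-3)^2=0, (11-11)^2=0, (7-1)^2=36, (12-10)^2=4, (10-12)^2=4, (1-7)^2=36, (6-6)^2=0, (2-2)^2=0, (8-9)^2=1, (4-4)^2=0, (5-5)^2=0, (9-8)^2=1
sum(d^2) = 82.
Step 3: rho = 1 - 6*82 / (12*(12^2 - 1)) = 1 - 492/1716 = 0.713287.
Step 4: Under H0, t = rho * sqrt((n-2)/(1-rho^2)) = 3.2183 ~ t(10).
Step 5: Two-sided p-value from the t-distribution with 10 df = 0.009202.
Step 6: alpha = 0.05. reject H0.

rho = 0.7133, p = 0.009202, reject H0 at alpha = 0.05.


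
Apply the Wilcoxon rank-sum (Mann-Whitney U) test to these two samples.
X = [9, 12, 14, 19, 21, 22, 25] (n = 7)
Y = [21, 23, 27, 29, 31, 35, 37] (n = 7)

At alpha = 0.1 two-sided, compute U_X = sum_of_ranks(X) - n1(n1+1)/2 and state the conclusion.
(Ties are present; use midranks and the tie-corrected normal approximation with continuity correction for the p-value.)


Step 1: Combine and sort all 14 observations; assign midranks.
sorted (value, group): (9,X), (12,X), (14,X), (19,X), (21,X), (21,Y), (22,X), (23,Y), (25,X), (27,Y), (29,Y), (31,Y), (35,Y), (37,Y)
ranks: 9->1, 12->2, 14->3, 19->4, 21->5.5, 21->5.5, 22->7, 23->8, 25->9, 27->10, 29->11, 31->12, 35->13, 37->14
Step 2: Rank sum for X: R1 = 1 + 2 + 3 + 4 + 5.5 + 7 + 9 = 31.5.
Step 3: U_X = R1 - n1(n1+1)/2 = 31.5 - 7*8/2 = 31.5 - 28 = 3.5.
       U_Y = n1*n2 - U_X = 49 - 3.5 = 45.5.
Step 4: Ties are present, so use the tie-corrected normal approximation (with continuity correction) for the p-value.
Step 5: p-value = 0.008734; compare to alpha = 0.1. reject H0.

U_X = 3.5, p = 0.008734, reject H0 at alpha = 0.1.


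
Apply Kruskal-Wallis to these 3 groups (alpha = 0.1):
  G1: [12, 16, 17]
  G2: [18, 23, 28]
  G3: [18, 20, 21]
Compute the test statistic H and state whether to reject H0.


Step 1: Combine all N = 9 observations and assign midranks.
sorted (value, group, rank): (12,G1,1), (16,G1,2), (17,G1,3), (18,G2,4.5), (18,G3,4.5), (20,G3,6), (21,G3,7), (23,G2,8), (28,G2,9)
Step 2: Sum ranks within each group.
R_1 = 6 (n_1 = 3)
R_2 = 21.5 (n_2 = 3)
R_3 = 17.5 (n_3 = 3)
Step 3: H = 12/(N(N+1)) * sum(R_i^2/n_i) - 3(N+1)
     = 12/(9*10) * (6^2/3 + 21.5^2/3 + 17.5^2/3) - 3*10
     = 0.133333 * 268.167 - 30
     = 5.755556.
Step 4: Ties present; correction factor C = 1 - 6/(9^3 - 9) = 0.991667. Corrected H = 5.755556 / 0.991667 = 5.803922.
Step 5: Under H0, H ~ chi^2(2); p-value = 0.054915.
Step 6: alpha = 0.1. reject H0.

H = 5.8039, df = 2, p = 0.054915, reject H0.


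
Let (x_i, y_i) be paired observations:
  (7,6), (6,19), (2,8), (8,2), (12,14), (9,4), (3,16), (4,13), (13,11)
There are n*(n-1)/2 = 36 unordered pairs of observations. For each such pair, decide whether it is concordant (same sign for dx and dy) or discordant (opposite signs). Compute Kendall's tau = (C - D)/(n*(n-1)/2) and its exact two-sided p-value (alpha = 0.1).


Step 1: Enumerate the 36 unordered pairs (i,j) with i<j and classify each by sign(x_j-x_i) * sign(y_j-y_i).
  (1,2):dx=-1,dy=+13->D; (1,3):dx=-5,dy=+2->D; (1,4):dx=+1,dy=-4->D; (1,5):dx=+5,dy=+8->C
  (1,6):dx=+2,dy=-2->D; (1,7):dx=-4,dy=+10->D; (1,8):dx=-3,dy=+7->D; (1,9):dx=+6,dy=+5->C
  (2,3):dx=-4,dy=-11->C; (2,4):dx=+2,dy=-17->D; (2,5):dx=+6,dy=-5->D; (2,6):dx=+3,dy=-15->D
  (2,7):dx=-3,dy=-3->C; (2,8):dx=-2,dy=-6->C; (2,9):dx=+7,dy=-8->D; (3,4):dx=+6,dy=-6->D
  (3,5):dx=+10,dy=+6->C; (3,6):dx=+7,dy=-4->D; (3,7):dx=+1,dy=+8->C; (3,8):dx=+2,dy=+5->C
  (3,9):dx=+11,dy=+3->C; (4,5):dx=+4,dy=+12->C; (4,6):dx=+1,dy=+2->C; (4,7):dx=-5,dy=+14->D
  (4,8):dx=-4,dy=+11->D; (4,9):dx=+5,dy=+9->C; (5,6):dx=-3,dy=-10->C; (5,7):dx=-9,dy=+2->D
  (5,8):dx=-8,dy=-1->C; (5,9):dx=+1,dy=-3->D; (6,7):dx=-6,dy=+12->D; (6,8):dx=-5,dy=+9->D
  (6,9):dx=+4,dy=+7->C; (7,8):dx=+1,dy=-3->D; (7,9):dx=+10,dy=-5->D; (8,9):dx=+9,dy=-2->D
Step 2: C = 15, D = 21, total pairs = 36.
Step 3: tau = (C - D)/(n(n-1)/2) = (15 - 21)/36 = -0.166667.
Step 4: Exact two-sided p-value (enumerate n! = 362880 permutations of y under H0): p = 0.612202.
Step 5: alpha = 0.1. fail to reject H0.

tau_b = -0.1667 (C=15, D=21), p = 0.612202, fail to reject H0.


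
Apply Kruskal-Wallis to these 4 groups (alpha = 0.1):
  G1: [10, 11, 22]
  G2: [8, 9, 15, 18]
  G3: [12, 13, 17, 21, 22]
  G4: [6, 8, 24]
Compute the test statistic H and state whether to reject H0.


Step 1: Combine all N = 15 observations and assign midranks.
sorted (value, group, rank): (6,G4,1), (8,G2,2.5), (8,G4,2.5), (9,G2,4), (10,G1,5), (11,G1,6), (12,G3,7), (13,G3,8), (15,G2,9), (17,G3,10), (18,G2,11), (21,G3,12), (22,G1,13.5), (22,G3,13.5), (24,G4,15)
Step 2: Sum ranks within each group.
R_1 = 24.5 (n_1 = 3)
R_2 = 26.5 (n_2 = 4)
R_3 = 50.5 (n_3 = 5)
R_4 = 18.5 (n_4 = 3)
Step 3: H = 12/(N(N+1)) * sum(R_i^2/n_i) - 3(N+1)
     = 12/(15*16) * (24.5^2/3 + 26.5^2/4 + 50.5^2/5 + 18.5^2/3) - 3*16
     = 0.050000 * 999.779 - 48
     = 1.988958.
Step 4: Ties present; correction factor C = 1 - 12/(15^3 - 15) = 0.996429. Corrected H = 1.988958 / 0.996429 = 1.996087.
Step 5: Under H0, H ~ chi^2(3); p-value = 0.573219.
Step 6: alpha = 0.1. fail to reject H0.

H = 1.9961, df = 3, p = 0.573219, fail to reject H0.


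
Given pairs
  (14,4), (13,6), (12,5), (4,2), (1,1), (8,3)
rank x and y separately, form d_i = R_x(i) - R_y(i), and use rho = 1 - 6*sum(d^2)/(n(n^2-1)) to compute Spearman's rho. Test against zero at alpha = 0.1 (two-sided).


Step 1: Rank x and y separately (midranks; no ties here).
rank(x): 14->6, 13->5, 12->4, 4->2, 1->1, 8->3
rank(y): 4->4, 6->6, 5->5, 2->2, 1->1, 3->3
Step 2: d_i = R_x(i) - R_y(i); compute d_i^2.
  (6-4)^2=4, (5-6)^2=1, (4-5)^2=1, (2-2)^2=0, (1-1)^2=0, (3-3)^2=0
sum(d^2) = 6.
Step 3: rho = 1 - 6*6 / (6*(6^2 - 1)) = 1 - 36/210 = 0.828571.
Step 4: Under H0, t = rho * sqrt((n-2)/(1-rho^2)) = 2.9598 ~ t(4).
Step 5: Two-sided p-value from the t-distribution with 4 df = 0.041563.
Step 6: alpha = 0.1. reject H0.

rho = 0.8286, p = 0.041563, reject H0 at alpha = 0.1.


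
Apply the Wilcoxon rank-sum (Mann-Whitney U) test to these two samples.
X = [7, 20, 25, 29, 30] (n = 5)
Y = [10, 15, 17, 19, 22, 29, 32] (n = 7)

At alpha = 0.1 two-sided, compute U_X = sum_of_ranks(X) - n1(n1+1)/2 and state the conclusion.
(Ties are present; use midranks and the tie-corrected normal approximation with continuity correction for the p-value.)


Step 1: Combine and sort all 12 observations; assign midranks.
sorted (value, group): (7,X), (10,Y), (15,Y), (17,Y), (19,Y), (20,X), (22,Y), (25,X), (29,X), (29,Y), (30,X), (32,Y)
ranks: 7->1, 10->2, 15->3, 17->4, 19->5, 20->6, 22->7, 25->8, 29->9.5, 29->9.5, 30->11, 32->12
Step 2: Rank sum for X: R1 = 1 + 6 + 8 + 9.5 + 11 = 35.5.
Step 3: U_X = R1 - n1(n1+1)/2 = 35.5 - 5*6/2 = 35.5 - 15 = 20.5.
       U_Y = n1*n2 - U_X = 35 - 20.5 = 14.5.
Step 4: Ties are present, so use the tie-corrected normal approximation (with continuity correction) for the p-value.
Step 5: p-value = 0.684221; compare to alpha = 0.1. fail to reject H0.

U_X = 20.5, p = 0.684221, fail to reject H0 at alpha = 0.1.


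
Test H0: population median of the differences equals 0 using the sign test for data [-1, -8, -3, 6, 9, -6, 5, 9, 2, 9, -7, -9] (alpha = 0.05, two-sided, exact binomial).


Step 1: Discard zero differences. Original n = 12; n_eff = number of nonzero differences = 12.
Nonzero differences (with sign): -1, -8, -3, +6, +9, -6, +5, +9, +2, +9, -7, -9
Step 2: Count signs: positive = 6, negative = 6.
Step 3: Under H0: P(positive) = 0.5, so the number of positives S ~ Bin(12, 0.5).
Step 4: Two-sided exact p-value = sum of Bin(12,0.5) probabilities at or below the observed probability = 1.000000.
Step 5: alpha = 0.05. fail to reject H0.

n_eff = 12, pos = 6, neg = 6, p = 1.000000, fail to reject H0.


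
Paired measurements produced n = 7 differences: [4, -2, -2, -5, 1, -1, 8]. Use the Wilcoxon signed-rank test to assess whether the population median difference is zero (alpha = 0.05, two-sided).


Step 1: Drop any zero differences (none here) and take |d_i|.
|d| = [4, 2, 2, 5, 1, 1, 8]
Step 2: Midrank |d_i| (ties get averaged ranks).
ranks: |4|->5, |2|->3.5, |2|->3.5, |5|->6, |1|->1.5, |1|->1.5, |8|->7
Step 3: Attach original signs; sum ranks with positive sign and with negative sign.
W+ = 5 + 1.5 + 7 = 13.5
W- = 3.5 + 3.5 + 6 + 1.5 = 14.5
(Check: W+ + W- = 28 should equal n(n+1)/2 = 28.)
Step 4: Test statistic W = min(W+, W-) = 13.5.
Step 5: Ties in |d|, so use the tie-corrected normal approximation.
        E[W] = n(n+1)/4 = 7*8/4 = 14.
        Tie groups: |d|=1 (t=2), |d|=2 (t=2); sum(t^3 - t) = 12.
        Var[W] = n(n+1)(2n+1)/24 - sum(t^3-t)/48 = 840/24 - 12/48 = 34.75.
        z = (W - E[W]) / sqrt(Var[W]) = (13.5 - 14) / 5.8949 = -0.0848.
        Two-sided p = 2*Phi(z) = 0.932405.
Step 6: alpha = 0.05. fail to reject H0.

W+ = 13.5, W- = 14.5, W = min = 13.5, p = 0.932405, fail to reject H0.


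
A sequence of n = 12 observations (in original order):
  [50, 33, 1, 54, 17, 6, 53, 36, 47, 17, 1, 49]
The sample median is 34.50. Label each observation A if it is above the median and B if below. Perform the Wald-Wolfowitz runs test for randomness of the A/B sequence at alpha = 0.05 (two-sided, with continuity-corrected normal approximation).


Step 1: Compute median = 34.50; label A = above, B = below.
Labels in order: ABBABBAAABBA  (n_A = 6, n_B = 6)
Step 2: Count runs R = 7.
Step 3: Under H0 (random ordering), E[R] = 2*n_A*n_B/(n_A+n_B) + 1 = 2*6*6/12 + 1 = 7.0000.
        Var[R] = 2*n_A*n_B*(2*n_A*n_B - n_A - n_B) / ((n_A+n_B)^2 * (n_A+n_B-1)) = 4320/1584 = 2.7273.
        SD[R] = 1.6514.
Step 4: R = E[R], so z = 0 with no continuity correction.
Step 5: Two-sided p-value via normal approximation = 2*(1 - Phi(|z|)) = 1.000000.
Step 6: alpha = 0.05. fail to reject H0.

R = 7, z = 0.0000, p = 1.000000, fail to reject H0.


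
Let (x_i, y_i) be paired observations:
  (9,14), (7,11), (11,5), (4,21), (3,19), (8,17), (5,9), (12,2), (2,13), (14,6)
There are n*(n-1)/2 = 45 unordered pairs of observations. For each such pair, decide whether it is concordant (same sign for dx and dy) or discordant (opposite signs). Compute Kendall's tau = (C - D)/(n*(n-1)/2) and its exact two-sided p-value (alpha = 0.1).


Step 1: Enumerate the 45 unordered pairs (i,j) with i<j and classify each by sign(x_j-x_i) * sign(y_j-y_i).
  (1,2):dx=-2,dy=-3->C; (1,3):dx=+2,dy=-9->D; (1,4):dx=-5,dy=+7->D; (1,5):dx=-6,dy=+5->D
  (1,6):dx=-1,dy=+3->D; (1,7):dx=-4,dy=-5->C; (1,8):dx=+3,dy=-12->D; (1,9):dx=-7,dy=-1->C
  (1,10):dx=+5,dy=-8->D; (2,3):dx=+4,dy=-6->D; (2,4):dx=-3,dy=+10->D; (2,5):dx=-4,dy=+8->D
  (2,6):dx=+1,dy=+6->C; (2,7):dx=-2,dy=-2->C; (2,8):dx=+5,dy=-9->D; (2,9):dx=-5,dy=+2->D
  (2,10):dx=+7,dy=-5->D; (3,4):dx=-7,dy=+16->D; (3,5):dx=-8,dy=+14->D; (3,6):dx=-3,dy=+12->D
  (3,7):dx=-6,dy=+4->D; (3,8):dx=+1,dy=-3->D; (3,9):dx=-9,dy=+8->D; (3,10):dx=+3,dy=+1->C
  (4,5):dx=-1,dy=-2->C; (4,6):dx=+4,dy=-4->D; (4,7):dx=+1,dy=-12->D; (4,8):dx=+8,dy=-19->D
  (4,9):dx=-2,dy=-8->C; (4,10):dx=+10,dy=-15->D; (5,6):dx=+5,dy=-2->D; (5,7):dx=+2,dy=-10->D
  (5,8):dx=+9,dy=-17->D; (5,9):dx=-1,dy=-6->C; (5,10):dx=+11,dy=-13->D; (6,7):dx=-3,dy=-8->C
  (6,8):dx=+4,dy=-15->D; (6,9):dx=-6,dy=-4->C; (6,10):dx=+6,dy=-11->D; (7,8):dx=+7,dy=-7->D
  (7,9):dx=-3,dy=+4->D; (7,10):dx=+9,dy=-3->D; (8,9):dx=-10,dy=+11->D; (8,10):dx=+2,dy=+4->C
  (9,10):dx=+12,dy=-7->D
Step 2: C = 12, D = 33, total pairs = 45.
Step 3: tau = (C - D)/(n(n-1)/2) = (12 - 33)/45 = -0.466667.
Step 4: Exact two-sided p-value (enumerate n! = 3628800 permutations of y under H0): p = 0.072550.
Step 5: alpha = 0.1. reject H0.

tau_b = -0.4667 (C=12, D=33), p = 0.072550, reject H0.


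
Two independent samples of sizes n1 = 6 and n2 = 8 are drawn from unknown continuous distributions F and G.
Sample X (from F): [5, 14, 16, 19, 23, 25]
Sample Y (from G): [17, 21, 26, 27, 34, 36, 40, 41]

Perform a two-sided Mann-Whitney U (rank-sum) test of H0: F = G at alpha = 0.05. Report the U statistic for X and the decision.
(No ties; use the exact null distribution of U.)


Step 1: Combine and sort all 14 observations; assign midranks.
sorted (value, group): (5,X), (14,X), (16,X), (17,Y), (19,X), (21,Y), (23,X), (25,X), (26,Y), (27,Y), (34,Y), (36,Y), (40,Y), (41,Y)
ranks: 5->1, 14->2, 16->3, 17->4, 19->5, 21->6, 23->7, 25->8, 26->9, 27->10, 34->11, 36->12, 40->13, 41->14
Step 2: Rank sum for X: R1 = 1 + 2 + 3 + 5 + 7 + 8 = 26.
Step 3: U_X = R1 - n1(n1+1)/2 = 26 - 6*7/2 = 26 - 21 = 5.
       U_Y = n1*n2 - U_X = 48 - 5 = 43.
Step 4: No ties, so the exact null distribution of U (based on enumerating the C(14,6) = 3003 equally likely rank assignments) gives the two-sided p-value.
Step 5: p-value = 0.012654; compare to alpha = 0.05. reject H0.

U_X = 5, p = 0.012654, reject H0 at alpha = 0.05.


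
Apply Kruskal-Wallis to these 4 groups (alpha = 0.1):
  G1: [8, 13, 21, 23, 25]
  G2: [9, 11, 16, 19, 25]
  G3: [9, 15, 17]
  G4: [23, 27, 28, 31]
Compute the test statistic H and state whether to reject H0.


Step 1: Combine all N = 17 observations and assign midranks.
sorted (value, group, rank): (8,G1,1), (9,G2,2.5), (9,G3,2.5), (11,G2,4), (13,G1,5), (15,G3,6), (16,G2,7), (17,G3,8), (19,G2,9), (21,G1,10), (23,G1,11.5), (23,G4,11.5), (25,G1,13.5), (25,G2,13.5), (27,G4,15), (28,G4,16), (31,G4,17)
Step 2: Sum ranks within each group.
R_1 = 41 (n_1 = 5)
R_2 = 36 (n_2 = 5)
R_3 = 16.5 (n_3 = 3)
R_4 = 59.5 (n_4 = 4)
Step 3: H = 12/(N(N+1)) * sum(R_i^2/n_i) - 3(N+1)
     = 12/(17*18) * (41^2/5 + 36^2/5 + 16.5^2/3 + 59.5^2/4) - 3*18
     = 0.039216 * 1571.21 - 54
     = 7.616176.
Step 4: Ties present; correction factor C = 1 - 18/(17^3 - 17) = 0.996324. Corrected H = 7.616176 / 0.996324 = 7.644280.
Step 5: Under H0, H ~ chi^2(3); p-value = 0.053965.
Step 6: alpha = 0.1. reject H0.

H = 7.6443, df = 3, p = 0.053965, reject H0.


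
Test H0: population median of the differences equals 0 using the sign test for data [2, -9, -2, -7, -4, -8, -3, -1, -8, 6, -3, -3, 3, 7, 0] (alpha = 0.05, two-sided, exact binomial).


Step 1: Discard zero differences. Original n = 15; n_eff = number of nonzero differences = 14.
Nonzero differences (with sign): +2, -9, -2, -7, -4, -8, -3, -1, -8, +6, -3, -3, +3, +7
Step 2: Count signs: positive = 4, negative = 10.
Step 3: Under H0: P(positive) = 0.5, so the number of positives S ~ Bin(14, 0.5).
Step 4: Two-sided exact p-value = sum of Bin(14,0.5) probabilities at or below the observed probability = 0.179565.
Step 5: alpha = 0.05. fail to reject H0.

n_eff = 14, pos = 4, neg = 10, p = 0.179565, fail to reject H0.


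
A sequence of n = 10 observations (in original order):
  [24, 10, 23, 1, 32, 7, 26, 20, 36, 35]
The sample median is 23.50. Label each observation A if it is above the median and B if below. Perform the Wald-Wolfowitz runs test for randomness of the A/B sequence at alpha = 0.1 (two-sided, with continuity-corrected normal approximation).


Step 1: Compute median = 23.50; label A = above, B = below.
Labels in order: ABBBABABAA  (n_A = 5, n_B = 5)
Step 2: Count runs R = 7.
Step 3: Under H0 (random ordering), E[R] = 2*n_A*n_B/(n_A+n_B) + 1 = 2*5*5/10 + 1 = 6.0000.
        Var[R] = 2*n_A*n_B*(2*n_A*n_B - n_A - n_B) / ((n_A+n_B)^2 * (n_A+n_B-1)) = 2000/900 = 2.2222.
        SD[R] = 1.4907.
Step 4: Continuity-corrected z = (R - 0.5 - E[R]) / SD[R] = (7 - 0.5 - 6.0000) / 1.4907 = 0.3354.
Step 5: Two-sided p-value via normal approximation = 2*(1 - Phi(|z|)) = 0.737316.
Step 6: alpha = 0.1. fail to reject H0.

R = 7, z = 0.3354, p = 0.737316, fail to reject H0.


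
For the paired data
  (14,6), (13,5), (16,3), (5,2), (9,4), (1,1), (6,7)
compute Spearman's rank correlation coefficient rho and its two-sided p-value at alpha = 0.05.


Step 1: Rank x and y separately (midranks; no ties here).
rank(x): 14->6, 13->5, 16->7, 5->2, 9->4, 1->1, 6->3
rank(y): 6->6, 5->5, 3->3, 2->2, 4->4, 1->1, 7->7
Step 2: d_i = R_x(i) - R_y(i); compute d_i^2.
  (6-6)^2=0, (5-5)^2=0, (7-3)^2=16, (2-2)^2=0, (4-4)^2=0, (1-1)^2=0, (3-7)^2=16
sum(d^2) = 32.
Step 3: rho = 1 - 6*32 / (7*(7^2 - 1)) = 1 - 192/336 = 0.428571.
Step 4: Under H0, t = rho * sqrt((n-2)/(1-rho^2)) = 1.0607 ~ t(5).
Step 5: Two-sided p-value from the t-distribution with 5 df = 0.337368.
Step 6: alpha = 0.05. fail to reject H0.

rho = 0.4286, p = 0.337368, fail to reject H0 at alpha = 0.05.


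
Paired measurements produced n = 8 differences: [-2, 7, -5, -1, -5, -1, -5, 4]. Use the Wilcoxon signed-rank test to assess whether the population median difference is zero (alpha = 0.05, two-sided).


Step 1: Drop any zero differences (none here) and take |d_i|.
|d| = [2, 7, 5, 1, 5, 1, 5, 4]
Step 2: Midrank |d_i| (ties get averaged ranks).
ranks: |2|->3, |7|->8, |5|->6, |1|->1.5, |5|->6, |1|->1.5, |5|->6, |4|->4
Step 3: Attach original signs; sum ranks with positive sign and with negative sign.
W+ = 8 + 4 = 12
W- = 3 + 6 + 1.5 + 6 + 1.5 + 6 = 24
(Check: W+ + W- = 36 should equal n(n+1)/2 = 36.)
Step 4: Test statistic W = min(W+, W-) = 12.
Step 5: Ties in |d|, so use the tie-corrected normal approximation.
        E[W] = n(n+1)/4 = 8*9/4 = 18.
        Tie groups: |d|=1 (t=2), |d|=5 (t=3); sum(t^3 - t) = 30.
        Var[W] = n(n+1)(2n+1)/24 - sum(t^3-t)/48 = 1224/24 - 30/48 = 50.375.
        z = (W - E[W]) / sqrt(Var[W]) = (12 - 18) / 7.0975 = -0.8454.
        Two-sided p = 2*Phi(z) = 0.397908.
Step 6: alpha = 0.05. fail to reject H0.

W+ = 12, W- = 24, W = min = 12, p = 0.397908, fail to reject H0.


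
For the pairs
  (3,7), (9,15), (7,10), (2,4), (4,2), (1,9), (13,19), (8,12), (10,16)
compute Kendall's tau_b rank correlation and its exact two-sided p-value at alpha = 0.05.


Step 1: Enumerate the 36 unordered pairs (i,j) with i<j and classify each by sign(x_j-x_i) * sign(y_j-y_i).
  (1,2):dx=+6,dy=+8->C; (1,3):dx=+4,dy=+3->C; (1,4):dx=-1,dy=-3->C; (1,5):dx=+1,dy=-5->D
  (1,6):dx=-2,dy=+2->D; (1,7):dx=+10,dy=+12->C; (1,8):dx=+5,dy=+5->C; (1,9):dx=+7,dy=+9->C
  (2,3):dx=-2,dy=-5->C; (2,4):dx=-7,dy=-11->C; (2,5):dx=-5,dy=-13->C; (2,6):dx=-8,dy=-6->C
  (2,7):dx=+4,dy=+4->C; (2,8):dx=-1,dy=-3->C; (2,9):dx=+1,dy=+1->C; (3,4):dx=-5,dy=-6->C
  (3,5):dx=-3,dy=-8->C; (3,6):dx=-6,dy=-1->C; (3,7):dx=+6,dy=+9->C; (3,8):dx=+1,dy=+2->C
  (3,9):dx=+3,dy=+6->C; (4,5):dx=+2,dy=-2->D; (4,6):dx=-1,dy=+5->D; (4,7):dx=+11,dy=+15->C
  (4,8):dx=+6,dy=+8->C; (4,9):dx=+8,dy=+12->C; (5,6):dx=-3,dy=+7->D; (5,7):dx=+9,dy=+17->C
  (5,8):dx=+4,dy=+10->C; (5,9):dx=+6,dy=+14->C; (6,7):dx=+12,dy=+10->C; (6,8):dx=+7,dy=+3->C
  (6,9):dx=+9,dy=+7->C; (7,8):dx=-5,dy=-7->C; (7,9):dx=-3,dy=-3->C; (8,9):dx=+2,dy=+4->C
Step 2: C = 31, D = 5, total pairs = 36.
Step 3: tau = (C - D)/(n(n-1)/2) = (31 - 5)/36 = 0.722222.
Step 4: Exact two-sided p-value (enumerate n! = 362880 permutations of y under H0): p = 0.005886.
Step 5: alpha = 0.05. reject H0.

tau_b = 0.7222 (C=31, D=5), p = 0.005886, reject H0.


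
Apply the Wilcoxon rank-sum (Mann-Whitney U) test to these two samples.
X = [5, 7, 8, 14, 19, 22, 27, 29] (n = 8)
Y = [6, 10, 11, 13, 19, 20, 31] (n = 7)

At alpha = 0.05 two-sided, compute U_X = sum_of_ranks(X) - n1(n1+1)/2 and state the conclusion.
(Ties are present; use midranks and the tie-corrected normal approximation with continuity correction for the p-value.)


Step 1: Combine and sort all 15 observations; assign midranks.
sorted (value, group): (5,X), (6,Y), (7,X), (8,X), (10,Y), (11,Y), (13,Y), (14,X), (19,X), (19,Y), (20,Y), (22,X), (27,X), (29,X), (31,Y)
ranks: 5->1, 6->2, 7->3, 8->4, 10->5, 11->6, 13->7, 14->8, 19->9.5, 19->9.5, 20->11, 22->12, 27->13, 29->14, 31->15
Step 2: Rank sum for X: R1 = 1 + 3 + 4 + 8 + 9.5 + 12 + 13 + 14 = 64.5.
Step 3: U_X = R1 - n1(n1+1)/2 = 64.5 - 8*9/2 = 64.5 - 36 = 28.5.
       U_Y = n1*n2 - U_X = 56 - 28.5 = 27.5.
Step 4: Ties are present, so use the tie-corrected normal approximation (with continuity correction) for the p-value.
Step 5: p-value = 1.000000; compare to alpha = 0.05. fail to reject H0.

U_X = 28.5, p = 1.000000, fail to reject H0 at alpha = 0.05.


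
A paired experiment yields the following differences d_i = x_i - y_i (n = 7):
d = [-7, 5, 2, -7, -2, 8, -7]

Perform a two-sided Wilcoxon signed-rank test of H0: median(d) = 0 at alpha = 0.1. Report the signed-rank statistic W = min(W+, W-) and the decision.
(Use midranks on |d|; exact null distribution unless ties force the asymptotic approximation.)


Step 1: Drop any zero differences (none here) and take |d_i|.
|d| = [7, 5, 2, 7, 2, 8, 7]
Step 2: Midrank |d_i| (ties get averaged ranks).
ranks: |7|->5, |5|->3, |2|->1.5, |7|->5, |2|->1.5, |8|->7, |7|->5
Step 3: Attach original signs; sum ranks with positive sign and with negative sign.
W+ = 3 + 1.5 + 7 = 11.5
W- = 5 + 5 + 1.5 + 5 = 16.5
(Check: W+ + W- = 28 should equal n(n+1)/2 = 28.)
Step 4: Test statistic W = min(W+, W-) = 11.5.
Step 5: Ties in |d|, so use the tie-corrected normal approximation.
        E[W] = n(n+1)/4 = 7*8/4 = 14.
        Tie groups: |d|=2 (t=2), |d|=7 (t=3); sum(t^3 - t) = 30.
        Var[W] = n(n+1)(2n+1)/24 - sum(t^3-t)/48 = 840/24 - 30/48 = 34.375.
        z = (W - E[W]) / sqrt(Var[W]) = (11.5 - 14) / 5.8630 = -0.4264.
        Two-sided p = 2*Phi(z) = 0.669815.
Step 6: alpha = 0.1. fail to reject H0.

W+ = 11.5, W- = 16.5, W = min = 11.5, p = 0.669815, fail to reject H0.


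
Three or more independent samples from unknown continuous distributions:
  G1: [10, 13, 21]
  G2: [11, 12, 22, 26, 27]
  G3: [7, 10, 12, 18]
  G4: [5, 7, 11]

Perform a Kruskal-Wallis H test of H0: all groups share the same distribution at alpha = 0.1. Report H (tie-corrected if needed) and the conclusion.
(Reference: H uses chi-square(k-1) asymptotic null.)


Step 1: Combine all N = 15 observations and assign midranks.
sorted (value, group, rank): (5,G4,1), (7,G3,2.5), (7,G4,2.5), (10,G1,4.5), (10,G3,4.5), (11,G2,6.5), (11,G4,6.5), (12,G2,8.5), (12,G3,8.5), (13,G1,10), (18,G3,11), (21,G1,12), (22,G2,13), (26,G2,14), (27,G2,15)
Step 2: Sum ranks within each group.
R_1 = 26.5 (n_1 = 3)
R_2 = 57 (n_2 = 5)
R_3 = 26.5 (n_3 = 4)
R_4 = 10 (n_4 = 3)
Step 3: H = 12/(N(N+1)) * sum(R_i^2/n_i) - 3(N+1)
     = 12/(15*16) * (26.5^2/3 + 57^2/5 + 26.5^2/4 + 10^2/3) - 3*16
     = 0.050000 * 1092.78 - 48
     = 6.638958.
Step 4: Ties present; correction factor C = 1 - 24/(15^3 - 15) = 0.992857. Corrected H = 6.638958 / 0.992857 = 6.686721.
Step 5: Under H0, H ~ chi^2(3); p-value = 0.082583.
Step 6: alpha = 0.1. reject H0.

H = 6.6867, df = 3, p = 0.082583, reject H0.


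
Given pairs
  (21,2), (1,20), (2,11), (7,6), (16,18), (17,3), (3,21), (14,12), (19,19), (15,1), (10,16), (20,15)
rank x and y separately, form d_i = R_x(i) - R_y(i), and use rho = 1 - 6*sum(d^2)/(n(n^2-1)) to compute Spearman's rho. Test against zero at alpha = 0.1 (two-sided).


Step 1: Rank x and y separately (midranks; no ties here).
rank(x): 21->12, 1->1, 2->2, 7->4, 16->8, 17->9, 3->3, 14->6, 19->10, 15->7, 10->5, 20->11
rank(y): 2->2, 20->11, 11->5, 6->4, 18->9, 3->3, 21->12, 12->6, 19->10, 1->1, 16->8, 15->7
Step 2: d_i = R_x(i) - R_y(i); compute d_i^2.
  (12-2)^2=100, (1-11)^2=100, (2-5)^2=9, (4-4)^2=0, (8-9)^2=1, (9-3)^2=36, (3-12)^2=81, (6-6)^2=0, (10-10)^2=0, (7-1)^2=36, (5-8)^2=9, (11-7)^2=16
sum(d^2) = 388.
Step 3: rho = 1 - 6*388 / (12*(12^2 - 1)) = 1 - 2328/1716 = -0.356643.
Step 4: Under H0, t = rho * sqrt((n-2)/(1-rho^2)) = -1.2072 ~ t(10).
Step 5: Two-sided p-value from the t-distribution with 10 df = 0.255138.
Step 6: alpha = 0.1. fail to reject H0.

rho = -0.3566, p = 0.255138, fail to reject H0 at alpha = 0.1.


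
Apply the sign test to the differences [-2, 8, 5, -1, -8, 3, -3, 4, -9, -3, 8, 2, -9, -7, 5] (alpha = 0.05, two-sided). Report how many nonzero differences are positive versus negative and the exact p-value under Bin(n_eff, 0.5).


Step 1: Discard zero differences. Original n = 15; n_eff = number of nonzero differences = 15.
Nonzero differences (with sign): -2, +8, +5, -1, -8, +3, -3, +4, -9, -3, +8, +2, -9, -7, +5
Step 2: Count signs: positive = 7, negative = 8.
Step 3: Under H0: P(positive) = 0.5, so the number of positives S ~ Bin(15, 0.5).
Step 4: Two-sided exact p-value = sum of Bin(15,0.5) probabilities at or below the observed probability = 1.000000.
Step 5: alpha = 0.05. fail to reject H0.

n_eff = 15, pos = 7, neg = 8, p = 1.000000, fail to reject H0.


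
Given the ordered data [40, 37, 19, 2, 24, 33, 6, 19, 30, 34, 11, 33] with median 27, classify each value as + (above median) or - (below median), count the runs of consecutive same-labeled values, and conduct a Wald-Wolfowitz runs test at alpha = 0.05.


Step 1: Compute median = 27; label A = above, B = below.
Labels in order: AABBBABBAABA  (n_A = 6, n_B = 6)
Step 2: Count runs R = 7.
Step 3: Under H0 (random ordering), E[R] = 2*n_A*n_B/(n_A+n_B) + 1 = 2*6*6/12 + 1 = 7.0000.
        Var[R] = 2*n_A*n_B*(2*n_A*n_B - n_A - n_B) / ((n_A+n_B)^2 * (n_A+n_B-1)) = 4320/1584 = 2.7273.
        SD[R] = 1.6514.
Step 4: R = E[R], so z = 0 with no continuity correction.
Step 5: Two-sided p-value via normal approximation = 2*(1 - Phi(|z|)) = 1.000000.
Step 6: alpha = 0.05. fail to reject H0.

R = 7, z = 0.0000, p = 1.000000, fail to reject H0.


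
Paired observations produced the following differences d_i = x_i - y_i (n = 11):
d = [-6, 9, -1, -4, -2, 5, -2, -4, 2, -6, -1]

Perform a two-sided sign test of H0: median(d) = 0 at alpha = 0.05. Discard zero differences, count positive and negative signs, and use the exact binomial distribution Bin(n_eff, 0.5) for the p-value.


Step 1: Discard zero differences. Original n = 11; n_eff = number of nonzero differences = 11.
Nonzero differences (with sign): -6, +9, -1, -4, -2, +5, -2, -4, +2, -6, -1
Step 2: Count signs: positive = 3, negative = 8.
Step 3: Under H0: P(positive) = 0.5, so the number of positives S ~ Bin(11, 0.5).
Step 4: Two-sided exact p-value = sum of Bin(11,0.5) probabilities at or below the observed probability = 0.226562.
Step 5: alpha = 0.05. fail to reject H0.

n_eff = 11, pos = 3, neg = 8, p = 0.226562, fail to reject H0.
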